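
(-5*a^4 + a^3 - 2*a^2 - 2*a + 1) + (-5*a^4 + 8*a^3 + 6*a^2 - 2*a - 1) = -10*a^4 + 9*a^3 + 4*a^2 - 4*a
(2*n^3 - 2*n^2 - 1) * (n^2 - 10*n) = 2*n^5 - 22*n^4 + 20*n^3 - n^2 + 10*n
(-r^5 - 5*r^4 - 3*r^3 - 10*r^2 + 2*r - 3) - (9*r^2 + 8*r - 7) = -r^5 - 5*r^4 - 3*r^3 - 19*r^2 - 6*r + 4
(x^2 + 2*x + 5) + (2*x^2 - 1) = 3*x^2 + 2*x + 4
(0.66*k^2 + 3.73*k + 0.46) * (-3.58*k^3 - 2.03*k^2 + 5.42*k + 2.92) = -2.3628*k^5 - 14.6932*k^4 - 5.6415*k^3 + 21.21*k^2 + 13.3848*k + 1.3432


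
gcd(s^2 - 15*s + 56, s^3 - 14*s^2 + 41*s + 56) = s^2 - 15*s + 56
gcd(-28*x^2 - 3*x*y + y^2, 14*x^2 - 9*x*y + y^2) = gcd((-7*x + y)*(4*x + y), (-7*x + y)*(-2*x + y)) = 7*x - y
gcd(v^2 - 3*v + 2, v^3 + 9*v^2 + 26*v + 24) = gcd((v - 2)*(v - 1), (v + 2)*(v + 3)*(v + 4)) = 1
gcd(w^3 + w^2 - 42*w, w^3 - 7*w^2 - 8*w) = w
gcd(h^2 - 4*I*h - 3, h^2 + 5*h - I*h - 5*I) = h - I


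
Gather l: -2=-2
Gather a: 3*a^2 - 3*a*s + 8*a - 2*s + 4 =3*a^2 + a*(8 - 3*s) - 2*s + 4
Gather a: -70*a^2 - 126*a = -70*a^2 - 126*a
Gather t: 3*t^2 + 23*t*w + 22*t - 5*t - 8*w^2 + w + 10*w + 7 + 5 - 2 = 3*t^2 + t*(23*w + 17) - 8*w^2 + 11*w + 10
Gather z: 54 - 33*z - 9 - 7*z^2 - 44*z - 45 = -7*z^2 - 77*z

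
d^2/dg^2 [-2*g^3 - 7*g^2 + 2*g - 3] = -12*g - 14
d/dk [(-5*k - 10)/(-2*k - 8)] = 5/(k^2 + 8*k + 16)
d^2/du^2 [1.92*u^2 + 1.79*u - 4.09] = 3.84000000000000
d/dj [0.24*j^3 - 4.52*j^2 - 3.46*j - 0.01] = 0.72*j^2 - 9.04*j - 3.46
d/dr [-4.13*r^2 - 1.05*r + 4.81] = -8.26*r - 1.05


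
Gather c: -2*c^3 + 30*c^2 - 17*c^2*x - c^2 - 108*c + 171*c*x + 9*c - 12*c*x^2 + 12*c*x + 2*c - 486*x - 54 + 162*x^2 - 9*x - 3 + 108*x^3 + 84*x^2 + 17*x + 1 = -2*c^3 + c^2*(29 - 17*x) + c*(-12*x^2 + 183*x - 97) + 108*x^3 + 246*x^2 - 478*x - 56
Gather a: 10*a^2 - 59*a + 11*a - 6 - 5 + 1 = 10*a^2 - 48*a - 10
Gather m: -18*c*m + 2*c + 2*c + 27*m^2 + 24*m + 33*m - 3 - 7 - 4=4*c + 27*m^2 + m*(57 - 18*c) - 14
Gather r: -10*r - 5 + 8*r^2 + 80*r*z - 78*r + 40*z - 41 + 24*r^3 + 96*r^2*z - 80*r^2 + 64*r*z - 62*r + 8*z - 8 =24*r^3 + r^2*(96*z - 72) + r*(144*z - 150) + 48*z - 54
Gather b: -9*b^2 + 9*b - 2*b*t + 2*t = -9*b^2 + b*(9 - 2*t) + 2*t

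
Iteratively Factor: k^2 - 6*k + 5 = (k - 1)*(k - 5)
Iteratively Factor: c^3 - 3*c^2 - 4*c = (c + 1)*(c^2 - 4*c) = (c - 4)*(c + 1)*(c)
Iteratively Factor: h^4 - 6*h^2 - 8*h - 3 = (h + 1)*(h^3 - h^2 - 5*h - 3) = (h + 1)^2*(h^2 - 2*h - 3) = (h + 1)^3*(h - 3)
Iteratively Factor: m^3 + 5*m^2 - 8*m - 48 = (m - 3)*(m^2 + 8*m + 16) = (m - 3)*(m + 4)*(m + 4)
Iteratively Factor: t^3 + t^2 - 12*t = (t + 4)*(t^2 - 3*t) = t*(t + 4)*(t - 3)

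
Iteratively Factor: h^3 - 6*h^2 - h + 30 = (h - 5)*(h^2 - h - 6) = (h - 5)*(h + 2)*(h - 3)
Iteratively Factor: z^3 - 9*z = (z - 3)*(z^2 + 3*z) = z*(z - 3)*(z + 3)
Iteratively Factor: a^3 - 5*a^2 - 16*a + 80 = (a + 4)*(a^2 - 9*a + 20) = (a - 5)*(a + 4)*(a - 4)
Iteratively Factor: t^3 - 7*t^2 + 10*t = (t - 5)*(t^2 - 2*t) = t*(t - 5)*(t - 2)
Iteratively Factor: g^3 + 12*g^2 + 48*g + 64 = (g + 4)*(g^2 + 8*g + 16) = (g + 4)^2*(g + 4)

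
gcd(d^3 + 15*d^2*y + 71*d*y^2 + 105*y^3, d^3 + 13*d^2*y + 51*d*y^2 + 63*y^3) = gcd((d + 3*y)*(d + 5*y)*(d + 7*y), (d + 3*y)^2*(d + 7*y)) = d^2 + 10*d*y + 21*y^2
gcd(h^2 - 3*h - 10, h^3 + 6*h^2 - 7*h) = 1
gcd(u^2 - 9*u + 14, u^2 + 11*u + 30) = 1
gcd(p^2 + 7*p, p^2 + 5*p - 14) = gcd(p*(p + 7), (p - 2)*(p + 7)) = p + 7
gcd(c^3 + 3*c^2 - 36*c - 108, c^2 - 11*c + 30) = c - 6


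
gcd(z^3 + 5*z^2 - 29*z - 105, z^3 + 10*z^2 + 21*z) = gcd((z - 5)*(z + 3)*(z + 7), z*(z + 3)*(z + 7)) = z^2 + 10*z + 21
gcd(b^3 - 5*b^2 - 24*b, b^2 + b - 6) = b + 3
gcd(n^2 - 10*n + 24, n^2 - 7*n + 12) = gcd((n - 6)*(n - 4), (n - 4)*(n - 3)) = n - 4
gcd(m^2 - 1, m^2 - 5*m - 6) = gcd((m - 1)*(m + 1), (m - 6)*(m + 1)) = m + 1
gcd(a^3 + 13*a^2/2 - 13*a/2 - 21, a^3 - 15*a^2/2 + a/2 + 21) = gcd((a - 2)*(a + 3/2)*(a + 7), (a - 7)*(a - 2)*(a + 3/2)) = a^2 - a/2 - 3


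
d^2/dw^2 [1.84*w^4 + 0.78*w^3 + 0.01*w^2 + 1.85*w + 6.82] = 22.08*w^2 + 4.68*w + 0.02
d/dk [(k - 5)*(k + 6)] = 2*k + 1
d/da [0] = 0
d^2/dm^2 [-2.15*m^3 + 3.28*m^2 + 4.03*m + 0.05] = 6.56 - 12.9*m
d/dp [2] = 0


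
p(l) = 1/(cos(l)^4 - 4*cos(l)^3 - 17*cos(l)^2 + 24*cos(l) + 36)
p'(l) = (4*sin(l)*cos(l)^3 - 12*sin(l)*cos(l)^2 - 34*sin(l)*cos(l) + 24*sin(l))/(cos(l)^4 - 4*cos(l)^3 - 17*cos(l)^2 + 24*cos(l) + 36)^2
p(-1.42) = 0.03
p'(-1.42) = -0.01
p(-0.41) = 0.02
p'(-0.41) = 0.00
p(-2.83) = 0.49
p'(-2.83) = -3.15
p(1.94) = 0.04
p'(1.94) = 0.05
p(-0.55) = 0.02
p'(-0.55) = 0.00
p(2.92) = 0.97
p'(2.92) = 8.75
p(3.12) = 102.14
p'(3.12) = 9460.03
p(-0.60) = 0.02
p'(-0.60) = 0.00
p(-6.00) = 0.02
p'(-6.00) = 0.00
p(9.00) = 0.27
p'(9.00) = 1.24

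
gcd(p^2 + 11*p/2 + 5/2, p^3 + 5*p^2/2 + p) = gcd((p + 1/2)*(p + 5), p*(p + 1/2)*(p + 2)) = p + 1/2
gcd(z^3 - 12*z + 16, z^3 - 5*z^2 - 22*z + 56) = z^2 + 2*z - 8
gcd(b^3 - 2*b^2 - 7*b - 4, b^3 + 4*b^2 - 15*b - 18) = b + 1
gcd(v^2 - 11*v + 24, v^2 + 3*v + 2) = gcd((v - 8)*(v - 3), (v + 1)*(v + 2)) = 1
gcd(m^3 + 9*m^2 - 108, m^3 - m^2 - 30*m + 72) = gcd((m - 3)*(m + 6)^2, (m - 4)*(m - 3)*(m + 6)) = m^2 + 3*m - 18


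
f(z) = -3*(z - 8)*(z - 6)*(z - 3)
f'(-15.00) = -3825.00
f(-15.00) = 26082.00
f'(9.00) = -81.00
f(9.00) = -54.00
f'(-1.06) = -388.23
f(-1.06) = 779.08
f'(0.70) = -203.01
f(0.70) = 266.96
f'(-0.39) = -311.15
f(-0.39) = 545.24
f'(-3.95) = -813.32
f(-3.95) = 2479.12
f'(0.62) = -210.22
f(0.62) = 283.49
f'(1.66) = -125.48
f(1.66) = 110.61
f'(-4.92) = -989.70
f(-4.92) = 3352.21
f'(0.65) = -207.50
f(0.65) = 277.22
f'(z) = -3*(z - 8)*(z - 6) - 3*(z - 8)*(z - 3) - 3*(z - 6)*(z - 3) = -9*z^2 + 102*z - 270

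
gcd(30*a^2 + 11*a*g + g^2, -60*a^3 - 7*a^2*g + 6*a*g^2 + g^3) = 5*a + g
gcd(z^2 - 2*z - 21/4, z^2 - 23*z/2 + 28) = z - 7/2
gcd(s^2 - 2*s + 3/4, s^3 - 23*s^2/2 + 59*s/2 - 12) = s - 1/2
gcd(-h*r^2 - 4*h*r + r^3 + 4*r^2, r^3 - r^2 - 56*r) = r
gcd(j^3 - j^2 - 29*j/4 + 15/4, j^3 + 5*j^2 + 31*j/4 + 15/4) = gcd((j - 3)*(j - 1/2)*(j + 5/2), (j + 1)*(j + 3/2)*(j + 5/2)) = j + 5/2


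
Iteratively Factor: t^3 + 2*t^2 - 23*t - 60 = (t - 5)*(t^2 + 7*t + 12) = (t - 5)*(t + 4)*(t + 3)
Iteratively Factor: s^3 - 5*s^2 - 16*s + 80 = (s + 4)*(s^2 - 9*s + 20) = (s - 5)*(s + 4)*(s - 4)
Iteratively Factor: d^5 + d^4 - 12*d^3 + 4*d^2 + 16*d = (d)*(d^4 + d^3 - 12*d^2 + 4*d + 16) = d*(d - 2)*(d^3 + 3*d^2 - 6*d - 8) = d*(d - 2)^2*(d^2 + 5*d + 4) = d*(d - 2)^2*(d + 4)*(d + 1)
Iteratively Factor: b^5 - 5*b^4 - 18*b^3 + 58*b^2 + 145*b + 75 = (b + 1)*(b^4 - 6*b^3 - 12*b^2 + 70*b + 75) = (b - 5)*(b + 1)*(b^3 - b^2 - 17*b - 15) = (b - 5)^2*(b + 1)*(b^2 + 4*b + 3) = (b - 5)^2*(b + 1)^2*(b + 3)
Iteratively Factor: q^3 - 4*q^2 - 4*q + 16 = (q + 2)*(q^2 - 6*q + 8) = (q - 2)*(q + 2)*(q - 4)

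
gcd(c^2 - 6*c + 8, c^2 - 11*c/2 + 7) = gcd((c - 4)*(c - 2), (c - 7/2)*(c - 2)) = c - 2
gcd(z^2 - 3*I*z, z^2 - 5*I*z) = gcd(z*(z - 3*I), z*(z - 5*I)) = z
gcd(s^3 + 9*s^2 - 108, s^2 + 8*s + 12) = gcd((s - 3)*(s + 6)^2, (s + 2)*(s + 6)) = s + 6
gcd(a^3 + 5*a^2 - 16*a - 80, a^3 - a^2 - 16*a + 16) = a^2 - 16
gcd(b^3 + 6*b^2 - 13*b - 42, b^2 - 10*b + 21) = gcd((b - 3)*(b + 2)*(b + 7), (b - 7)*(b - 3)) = b - 3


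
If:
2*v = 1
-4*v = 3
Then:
No Solution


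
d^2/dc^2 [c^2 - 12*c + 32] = 2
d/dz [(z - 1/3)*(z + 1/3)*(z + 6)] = 3*z^2 + 12*z - 1/9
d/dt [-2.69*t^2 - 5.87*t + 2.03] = -5.38*t - 5.87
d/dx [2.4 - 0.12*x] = -0.120000000000000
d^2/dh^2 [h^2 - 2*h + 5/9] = 2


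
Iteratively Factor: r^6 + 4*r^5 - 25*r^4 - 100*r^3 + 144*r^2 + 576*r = (r + 4)*(r^5 - 25*r^3 + 144*r) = r*(r + 4)*(r^4 - 25*r^2 + 144) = r*(r + 4)^2*(r^3 - 4*r^2 - 9*r + 36) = r*(r - 4)*(r + 4)^2*(r^2 - 9) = r*(r - 4)*(r + 3)*(r + 4)^2*(r - 3)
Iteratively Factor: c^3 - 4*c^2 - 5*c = (c)*(c^2 - 4*c - 5) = c*(c + 1)*(c - 5)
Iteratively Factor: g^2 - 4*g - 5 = (g + 1)*(g - 5)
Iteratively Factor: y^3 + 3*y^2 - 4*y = (y - 1)*(y^2 + 4*y) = y*(y - 1)*(y + 4)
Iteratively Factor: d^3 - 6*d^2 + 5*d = (d - 5)*(d^2 - d) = (d - 5)*(d - 1)*(d)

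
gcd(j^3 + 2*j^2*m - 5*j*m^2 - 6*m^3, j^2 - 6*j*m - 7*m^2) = j + m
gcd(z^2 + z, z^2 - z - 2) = z + 1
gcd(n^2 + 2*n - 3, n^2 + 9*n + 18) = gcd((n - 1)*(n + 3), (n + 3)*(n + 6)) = n + 3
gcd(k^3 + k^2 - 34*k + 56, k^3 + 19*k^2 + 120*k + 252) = k + 7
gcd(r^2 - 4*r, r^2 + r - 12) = 1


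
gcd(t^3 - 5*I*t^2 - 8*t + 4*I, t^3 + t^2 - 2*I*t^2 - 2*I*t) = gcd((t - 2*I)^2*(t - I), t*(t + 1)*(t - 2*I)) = t - 2*I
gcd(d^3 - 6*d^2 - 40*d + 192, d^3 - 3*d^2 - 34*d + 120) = d^2 + 2*d - 24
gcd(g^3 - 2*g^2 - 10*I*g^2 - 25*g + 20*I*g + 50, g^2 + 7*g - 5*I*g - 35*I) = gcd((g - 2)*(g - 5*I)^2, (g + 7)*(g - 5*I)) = g - 5*I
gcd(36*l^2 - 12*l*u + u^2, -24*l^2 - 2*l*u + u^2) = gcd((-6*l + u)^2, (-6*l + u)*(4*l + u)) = -6*l + u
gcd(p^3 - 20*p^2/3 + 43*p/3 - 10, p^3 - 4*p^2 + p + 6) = p^2 - 5*p + 6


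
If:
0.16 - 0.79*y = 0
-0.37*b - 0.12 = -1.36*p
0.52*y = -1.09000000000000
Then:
No Solution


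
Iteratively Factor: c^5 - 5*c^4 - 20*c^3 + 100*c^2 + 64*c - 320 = (c - 2)*(c^4 - 3*c^3 - 26*c^2 + 48*c + 160) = (c - 5)*(c - 2)*(c^3 + 2*c^2 - 16*c - 32) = (c - 5)*(c - 2)*(c + 2)*(c^2 - 16) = (c - 5)*(c - 2)*(c + 2)*(c + 4)*(c - 4)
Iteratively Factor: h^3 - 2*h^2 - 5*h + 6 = (h - 3)*(h^2 + h - 2) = (h - 3)*(h + 2)*(h - 1)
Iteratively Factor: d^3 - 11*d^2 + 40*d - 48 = (d - 4)*(d^2 - 7*d + 12) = (d - 4)^2*(d - 3)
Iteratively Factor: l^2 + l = (l + 1)*(l)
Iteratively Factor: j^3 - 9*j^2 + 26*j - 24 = (j - 2)*(j^2 - 7*j + 12) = (j - 4)*(j - 2)*(j - 3)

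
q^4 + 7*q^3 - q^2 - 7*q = q*(q - 1)*(q + 1)*(q + 7)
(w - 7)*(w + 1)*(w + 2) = w^3 - 4*w^2 - 19*w - 14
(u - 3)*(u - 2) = u^2 - 5*u + 6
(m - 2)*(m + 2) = m^2 - 4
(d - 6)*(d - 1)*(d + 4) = d^3 - 3*d^2 - 22*d + 24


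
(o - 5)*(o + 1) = o^2 - 4*o - 5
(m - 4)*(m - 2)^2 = m^3 - 8*m^2 + 20*m - 16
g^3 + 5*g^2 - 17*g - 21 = (g - 3)*(g + 1)*(g + 7)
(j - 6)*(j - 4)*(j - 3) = j^3 - 13*j^2 + 54*j - 72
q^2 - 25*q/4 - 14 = (q - 8)*(q + 7/4)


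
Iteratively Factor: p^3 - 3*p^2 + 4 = (p - 2)*(p^2 - p - 2) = (p - 2)^2*(p + 1)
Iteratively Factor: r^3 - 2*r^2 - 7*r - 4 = (r + 1)*(r^2 - 3*r - 4) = (r + 1)^2*(r - 4)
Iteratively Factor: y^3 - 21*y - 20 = (y - 5)*(y^2 + 5*y + 4) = (y - 5)*(y + 1)*(y + 4)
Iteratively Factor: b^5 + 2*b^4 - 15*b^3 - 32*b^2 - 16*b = (b)*(b^4 + 2*b^3 - 15*b^2 - 32*b - 16) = b*(b - 4)*(b^3 + 6*b^2 + 9*b + 4) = b*(b - 4)*(b + 4)*(b^2 + 2*b + 1) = b*(b - 4)*(b + 1)*(b + 4)*(b + 1)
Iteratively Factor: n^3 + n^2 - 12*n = (n)*(n^2 + n - 12) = n*(n - 3)*(n + 4)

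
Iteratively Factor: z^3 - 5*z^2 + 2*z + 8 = (z - 2)*(z^2 - 3*z - 4) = (z - 4)*(z - 2)*(z + 1)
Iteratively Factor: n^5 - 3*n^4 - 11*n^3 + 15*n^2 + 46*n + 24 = (n + 2)*(n^4 - 5*n^3 - n^2 + 17*n + 12) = (n - 4)*(n + 2)*(n^3 - n^2 - 5*n - 3) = (n - 4)*(n - 3)*(n + 2)*(n^2 + 2*n + 1) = (n - 4)*(n - 3)*(n + 1)*(n + 2)*(n + 1)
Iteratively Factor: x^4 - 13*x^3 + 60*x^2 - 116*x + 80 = (x - 2)*(x^3 - 11*x^2 + 38*x - 40) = (x - 5)*(x - 2)*(x^2 - 6*x + 8) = (x - 5)*(x - 2)^2*(x - 4)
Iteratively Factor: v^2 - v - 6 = (v - 3)*(v + 2)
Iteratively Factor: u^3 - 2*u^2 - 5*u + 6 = (u - 1)*(u^2 - u - 6) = (u - 1)*(u + 2)*(u - 3)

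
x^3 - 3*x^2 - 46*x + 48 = (x - 8)*(x - 1)*(x + 6)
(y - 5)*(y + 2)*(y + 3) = y^3 - 19*y - 30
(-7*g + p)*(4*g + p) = -28*g^2 - 3*g*p + p^2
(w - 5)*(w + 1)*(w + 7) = w^3 + 3*w^2 - 33*w - 35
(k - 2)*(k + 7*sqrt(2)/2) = k^2 - 2*k + 7*sqrt(2)*k/2 - 7*sqrt(2)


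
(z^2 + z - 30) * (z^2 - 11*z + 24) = z^4 - 10*z^3 - 17*z^2 + 354*z - 720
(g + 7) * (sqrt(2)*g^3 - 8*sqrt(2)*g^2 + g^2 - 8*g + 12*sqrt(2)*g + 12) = sqrt(2)*g^4 - sqrt(2)*g^3 + g^3 - 44*sqrt(2)*g^2 - g^2 - 44*g + 84*sqrt(2)*g + 84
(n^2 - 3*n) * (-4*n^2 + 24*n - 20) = -4*n^4 + 36*n^3 - 92*n^2 + 60*n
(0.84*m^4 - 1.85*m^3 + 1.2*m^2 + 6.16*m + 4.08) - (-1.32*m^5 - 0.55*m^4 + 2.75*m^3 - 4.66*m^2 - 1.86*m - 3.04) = 1.32*m^5 + 1.39*m^4 - 4.6*m^3 + 5.86*m^2 + 8.02*m + 7.12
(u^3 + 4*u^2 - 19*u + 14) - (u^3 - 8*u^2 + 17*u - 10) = 12*u^2 - 36*u + 24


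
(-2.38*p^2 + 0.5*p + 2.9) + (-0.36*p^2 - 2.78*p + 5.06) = -2.74*p^2 - 2.28*p + 7.96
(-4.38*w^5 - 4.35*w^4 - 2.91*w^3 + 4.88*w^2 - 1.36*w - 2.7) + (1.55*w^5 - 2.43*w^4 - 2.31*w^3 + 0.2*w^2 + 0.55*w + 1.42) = -2.83*w^5 - 6.78*w^4 - 5.22*w^3 + 5.08*w^2 - 0.81*w - 1.28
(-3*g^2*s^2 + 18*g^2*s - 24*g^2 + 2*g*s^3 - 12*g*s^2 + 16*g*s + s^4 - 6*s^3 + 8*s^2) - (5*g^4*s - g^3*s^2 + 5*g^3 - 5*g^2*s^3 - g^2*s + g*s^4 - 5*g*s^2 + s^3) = -5*g^4*s + g^3*s^2 - 5*g^3 + 5*g^2*s^3 - 3*g^2*s^2 + 19*g^2*s - 24*g^2 - g*s^4 + 2*g*s^3 - 7*g*s^2 + 16*g*s + s^4 - 7*s^3 + 8*s^2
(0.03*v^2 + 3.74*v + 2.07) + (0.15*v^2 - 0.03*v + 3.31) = 0.18*v^2 + 3.71*v + 5.38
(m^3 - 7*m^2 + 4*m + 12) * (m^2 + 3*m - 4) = m^5 - 4*m^4 - 21*m^3 + 52*m^2 + 20*m - 48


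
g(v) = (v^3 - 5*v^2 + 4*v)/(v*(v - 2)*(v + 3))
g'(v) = (3*v^2 - 10*v + 4)/(v*(v - 2)*(v + 3)) - (v^3 - 5*v^2 + 4*v)/(v*(v - 2)*(v + 3)^2) - (v^3 - 5*v^2 + 4*v)/(v*(v - 2)^2*(v + 3)) - (v^3 - 5*v^2 + 4*v)/(v^2*(v - 2)*(v + 3)) = 2*(3*v^2 - 10*v + 13)/(v^4 + 2*v^3 - 11*v^2 - 12*v + 36)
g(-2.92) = -68.92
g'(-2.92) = 875.02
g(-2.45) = -9.09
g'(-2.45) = 18.53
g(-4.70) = 4.35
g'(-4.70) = 1.95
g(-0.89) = -1.52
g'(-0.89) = 1.31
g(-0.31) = -0.91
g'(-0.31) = 0.85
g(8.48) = 0.45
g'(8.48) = 0.05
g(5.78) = 0.26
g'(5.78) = 0.10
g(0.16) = -0.55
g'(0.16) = 0.68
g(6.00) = 0.28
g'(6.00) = 0.09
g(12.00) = 0.59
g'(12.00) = 0.03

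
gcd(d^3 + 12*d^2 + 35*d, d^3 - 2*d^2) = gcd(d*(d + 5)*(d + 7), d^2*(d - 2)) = d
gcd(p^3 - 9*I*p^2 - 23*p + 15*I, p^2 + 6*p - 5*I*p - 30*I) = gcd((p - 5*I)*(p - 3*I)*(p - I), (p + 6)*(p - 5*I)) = p - 5*I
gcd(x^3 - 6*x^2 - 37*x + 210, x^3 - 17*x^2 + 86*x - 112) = x - 7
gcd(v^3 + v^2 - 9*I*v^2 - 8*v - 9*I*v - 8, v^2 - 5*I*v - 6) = 1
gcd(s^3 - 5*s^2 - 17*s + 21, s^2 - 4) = 1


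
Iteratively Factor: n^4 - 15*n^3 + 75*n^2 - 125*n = (n)*(n^3 - 15*n^2 + 75*n - 125) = n*(n - 5)*(n^2 - 10*n + 25) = n*(n - 5)^2*(n - 5)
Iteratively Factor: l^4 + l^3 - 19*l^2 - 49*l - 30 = (l - 5)*(l^3 + 6*l^2 + 11*l + 6) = (l - 5)*(l + 2)*(l^2 + 4*l + 3) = (l - 5)*(l + 2)*(l + 3)*(l + 1)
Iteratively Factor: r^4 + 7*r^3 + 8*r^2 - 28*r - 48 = (r - 2)*(r^3 + 9*r^2 + 26*r + 24) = (r - 2)*(r + 2)*(r^2 + 7*r + 12) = (r - 2)*(r + 2)*(r + 3)*(r + 4)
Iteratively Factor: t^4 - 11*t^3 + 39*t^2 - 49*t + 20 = (t - 1)*(t^3 - 10*t^2 + 29*t - 20) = (t - 1)^2*(t^2 - 9*t + 20) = (t - 5)*(t - 1)^2*(t - 4)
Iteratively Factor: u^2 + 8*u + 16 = (u + 4)*(u + 4)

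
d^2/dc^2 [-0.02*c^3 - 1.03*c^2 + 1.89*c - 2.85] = -0.12*c - 2.06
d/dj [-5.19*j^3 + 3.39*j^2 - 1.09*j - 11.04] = -15.57*j^2 + 6.78*j - 1.09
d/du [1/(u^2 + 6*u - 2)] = 2*(-u - 3)/(u^2 + 6*u - 2)^2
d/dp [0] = 0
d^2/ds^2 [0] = 0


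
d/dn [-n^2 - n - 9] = -2*n - 1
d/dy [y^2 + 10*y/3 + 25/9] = 2*y + 10/3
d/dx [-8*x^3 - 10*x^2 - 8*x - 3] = -24*x^2 - 20*x - 8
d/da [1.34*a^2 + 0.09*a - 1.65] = 2.68*a + 0.09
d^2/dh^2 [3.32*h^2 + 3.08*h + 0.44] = 6.64000000000000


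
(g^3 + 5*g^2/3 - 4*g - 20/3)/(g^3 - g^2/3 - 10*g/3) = (g + 2)/g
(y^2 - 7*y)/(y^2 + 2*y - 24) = y*(y - 7)/(y^2 + 2*y - 24)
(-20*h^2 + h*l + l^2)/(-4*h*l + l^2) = (5*h + l)/l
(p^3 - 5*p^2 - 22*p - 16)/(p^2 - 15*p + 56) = (p^2 + 3*p + 2)/(p - 7)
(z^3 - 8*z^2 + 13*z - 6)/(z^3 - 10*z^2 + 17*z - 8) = (z - 6)/(z - 8)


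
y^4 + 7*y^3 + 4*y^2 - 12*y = y*(y - 1)*(y + 2)*(y + 6)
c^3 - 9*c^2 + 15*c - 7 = (c - 7)*(c - 1)^2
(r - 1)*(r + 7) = r^2 + 6*r - 7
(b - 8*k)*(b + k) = b^2 - 7*b*k - 8*k^2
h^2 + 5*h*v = h*(h + 5*v)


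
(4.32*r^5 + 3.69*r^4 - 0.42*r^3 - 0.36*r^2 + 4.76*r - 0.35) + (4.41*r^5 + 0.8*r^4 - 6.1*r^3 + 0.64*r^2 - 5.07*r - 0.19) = 8.73*r^5 + 4.49*r^4 - 6.52*r^3 + 0.28*r^2 - 0.31*r - 0.54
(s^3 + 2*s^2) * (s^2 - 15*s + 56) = s^5 - 13*s^4 + 26*s^3 + 112*s^2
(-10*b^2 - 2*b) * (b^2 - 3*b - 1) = -10*b^4 + 28*b^3 + 16*b^2 + 2*b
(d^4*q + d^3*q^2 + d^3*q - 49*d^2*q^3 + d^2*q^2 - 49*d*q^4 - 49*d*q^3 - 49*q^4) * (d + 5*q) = d^5*q + 6*d^4*q^2 + d^4*q - 44*d^3*q^3 + 6*d^3*q^2 - 294*d^2*q^4 - 44*d^2*q^3 - 245*d*q^5 - 294*d*q^4 - 245*q^5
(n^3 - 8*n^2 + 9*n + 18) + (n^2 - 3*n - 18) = n^3 - 7*n^2 + 6*n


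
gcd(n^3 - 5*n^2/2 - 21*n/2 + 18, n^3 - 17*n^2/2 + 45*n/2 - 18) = n^2 - 11*n/2 + 6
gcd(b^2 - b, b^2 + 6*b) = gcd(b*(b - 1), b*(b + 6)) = b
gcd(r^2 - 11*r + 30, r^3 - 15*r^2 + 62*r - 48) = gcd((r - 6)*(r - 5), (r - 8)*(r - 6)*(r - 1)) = r - 6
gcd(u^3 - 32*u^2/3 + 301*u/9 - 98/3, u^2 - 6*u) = u - 6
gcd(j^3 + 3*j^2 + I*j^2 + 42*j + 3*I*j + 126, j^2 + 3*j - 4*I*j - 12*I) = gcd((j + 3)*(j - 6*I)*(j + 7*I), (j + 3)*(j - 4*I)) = j + 3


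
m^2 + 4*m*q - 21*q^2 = (m - 3*q)*(m + 7*q)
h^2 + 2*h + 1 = (h + 1)^2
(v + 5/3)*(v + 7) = v^2 + 26*v/3 + 35/3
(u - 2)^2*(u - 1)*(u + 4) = u^4 - u^3 - 12*u^2 + 28*u - 16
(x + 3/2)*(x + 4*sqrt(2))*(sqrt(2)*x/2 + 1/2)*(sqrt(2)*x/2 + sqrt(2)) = x^4/2 + 7*x^3/4 + 9*sqrt(2)*x^3/4 + 7*x^2/2 + 63*sqrt(2)*x^2/8 + 7*x + 27*sqrt(2)*x/4 + 6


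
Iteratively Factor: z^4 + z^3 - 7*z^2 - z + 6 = (z + 1)*(z^3 - 7*z + 6) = (z - 1)*(z + 1)*(z^2 + z - 6) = (z - 1)*(z + 1)*(z + 3)*(z - 2)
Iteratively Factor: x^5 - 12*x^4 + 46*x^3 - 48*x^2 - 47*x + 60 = (x - 1)*(x^4 - 11*x^3 + 35*x^2 - 13*x - 60) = (x - 1)*(x + 1)*(x^3 - 12*x^2 + 47*x - 60) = (x - 4)*(x - 1)*(x + 1)*(x^2 - 8*x + 15) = (x - 4)*(x - 3)*(x - 1)*(x + 1)*(x - 5)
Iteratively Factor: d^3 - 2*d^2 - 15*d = (d - 5)*(d^2 + 3*d) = (d - 5)*(d + 3)*(d)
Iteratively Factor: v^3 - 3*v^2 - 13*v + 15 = (v - 1)*(v^2 - 2*v - 15) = (v - 1)*(v + 3)*(v - 5)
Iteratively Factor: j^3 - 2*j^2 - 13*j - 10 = (j + 2)*(j^2 - 4*j - 5) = (j + 1)*(j + 2)*(j - 5)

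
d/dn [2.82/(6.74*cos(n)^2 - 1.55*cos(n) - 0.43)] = (38.0136*cos(n) - 4.371)*sin(n)/(-6.74*cos(n)^2 + 1.55*cos(n) + 0.43)^2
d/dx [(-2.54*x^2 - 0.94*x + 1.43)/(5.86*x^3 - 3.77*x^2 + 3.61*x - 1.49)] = (14.8844*x^4 + 11.0168*x^3 - 37.8526*x^2 + 18.3514*x - 3.7617)/(34.3396*x^6 - 44.1844*x^5 + 56.5221*x^4 - 44.6822*x^3 + 24.2667*x^2 - 10.7578*x + 2.2201)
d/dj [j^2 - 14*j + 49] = 2*j - 14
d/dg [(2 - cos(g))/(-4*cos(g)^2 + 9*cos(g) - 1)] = (-4*sin(g)^2 - 16*cos(g) + 21)*sin(g)/(4*cos(g)^2 - 9*cos(g) + 1)^2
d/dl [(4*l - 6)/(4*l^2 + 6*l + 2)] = (-4*l^2 + 12*l + 11)/(4*l^4 + 12*l^3 + 13*l^2 + 6*l + 1)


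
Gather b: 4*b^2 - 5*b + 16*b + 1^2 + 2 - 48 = 4*b^2 + 11*b - 45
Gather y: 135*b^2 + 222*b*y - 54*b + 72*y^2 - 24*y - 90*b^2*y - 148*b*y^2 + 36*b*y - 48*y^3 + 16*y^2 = 135*b^2 - 54*b - 48*y^3 + y^2*(88 - 148*b) + y*(-90*b^2 + 258*b - 24)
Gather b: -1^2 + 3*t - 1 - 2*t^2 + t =-2*t^2 + 4*t - 2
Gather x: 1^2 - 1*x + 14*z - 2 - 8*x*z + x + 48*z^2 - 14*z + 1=-8*x*z + 48*z^2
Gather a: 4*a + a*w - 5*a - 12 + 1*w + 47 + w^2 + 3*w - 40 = a*(w - 1) + w^2 + 4*w - 5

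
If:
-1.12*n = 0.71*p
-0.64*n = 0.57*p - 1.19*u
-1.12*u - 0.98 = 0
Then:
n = 4.02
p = -6.34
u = -0.88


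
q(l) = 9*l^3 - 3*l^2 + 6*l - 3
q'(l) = 27*l^2 - 6*l + 6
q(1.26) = 17.80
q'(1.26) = 41.31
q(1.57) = 33.85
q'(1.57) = 63.13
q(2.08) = 77.49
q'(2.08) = 110.33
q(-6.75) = -2948.11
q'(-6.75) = 1276.69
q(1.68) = 41.29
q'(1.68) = 72.12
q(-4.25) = -773.58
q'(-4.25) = 519.19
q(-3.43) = -422.06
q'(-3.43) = 344.23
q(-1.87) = -83.56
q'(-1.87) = 111.64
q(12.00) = 15189.00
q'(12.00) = 3822.00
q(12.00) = 15189.00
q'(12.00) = 3822.00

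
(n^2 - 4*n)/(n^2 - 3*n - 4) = n/(n + 1)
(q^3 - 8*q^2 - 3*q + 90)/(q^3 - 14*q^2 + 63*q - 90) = (q + 3)/(q - 3)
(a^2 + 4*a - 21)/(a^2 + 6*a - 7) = (a - 3)/(a - 1)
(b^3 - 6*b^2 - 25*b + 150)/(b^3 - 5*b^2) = (b^2 - b - 30)/b^2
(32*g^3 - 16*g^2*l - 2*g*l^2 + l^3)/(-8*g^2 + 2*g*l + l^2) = -4*g + l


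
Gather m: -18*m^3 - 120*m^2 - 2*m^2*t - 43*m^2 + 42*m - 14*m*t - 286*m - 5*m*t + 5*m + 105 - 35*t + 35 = -18*m^3 + m^2*(-2*t - 163) + m*(-19*t - 239) - 35*t + 140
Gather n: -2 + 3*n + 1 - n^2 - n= -n^2 + 2*n - 1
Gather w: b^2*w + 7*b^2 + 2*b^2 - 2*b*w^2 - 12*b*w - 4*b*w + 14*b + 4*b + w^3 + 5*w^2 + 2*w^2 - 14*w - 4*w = 9*b^2 + 18*b + w^3 + w^2*(7 - 2*b) + w*(b^2 - 16*b - 18)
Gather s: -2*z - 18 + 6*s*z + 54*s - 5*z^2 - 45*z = s*(6*z + 54) - 5*z^2 - 47*z - 18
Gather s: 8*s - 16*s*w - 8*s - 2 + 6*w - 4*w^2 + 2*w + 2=-16*s*w - 4*w^2 + 8*w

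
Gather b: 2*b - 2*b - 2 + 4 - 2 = 0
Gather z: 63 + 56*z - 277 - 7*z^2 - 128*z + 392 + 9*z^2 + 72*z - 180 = 2*z^2 - 2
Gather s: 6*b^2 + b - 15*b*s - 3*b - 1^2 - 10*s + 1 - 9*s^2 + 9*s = 6*b^2 - 2*b - 9*s^2 + s*(-15*b - 1)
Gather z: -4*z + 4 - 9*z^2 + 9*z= -9*z^2 + 5*z + 4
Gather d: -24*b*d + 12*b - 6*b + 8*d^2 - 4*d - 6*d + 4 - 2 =6*b + 8*d^2 + d*(-24*b - 10) + 2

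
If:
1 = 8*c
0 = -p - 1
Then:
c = 1/8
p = -1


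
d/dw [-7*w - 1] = -7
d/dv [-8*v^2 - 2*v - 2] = -16*v - 2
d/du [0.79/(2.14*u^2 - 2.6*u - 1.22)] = (2.054 - 3.3812*u)/(-2.14*u^2 + 2.6*u + 1.22)^2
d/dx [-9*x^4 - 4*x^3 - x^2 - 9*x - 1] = -36*x^3 - 12*x^2 - 2*x - 9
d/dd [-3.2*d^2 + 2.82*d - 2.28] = 2.82 - 6.4*d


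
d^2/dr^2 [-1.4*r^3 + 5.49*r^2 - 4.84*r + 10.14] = 10.98 - 8.4*r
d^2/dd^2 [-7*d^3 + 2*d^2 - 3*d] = 4 - 42*d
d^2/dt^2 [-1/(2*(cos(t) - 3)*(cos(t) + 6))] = (4*sin(t)^4 - 83*sin(t)^2 + 171*cos(t)/4 + 9*cos(3*t)/4 + 25)/(2*(cos(t) - 3)^3*(cos(t) + 6)^3)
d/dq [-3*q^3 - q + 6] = -9*q^2 - 1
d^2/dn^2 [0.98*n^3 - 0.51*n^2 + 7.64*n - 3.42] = 5.88*n - 1.02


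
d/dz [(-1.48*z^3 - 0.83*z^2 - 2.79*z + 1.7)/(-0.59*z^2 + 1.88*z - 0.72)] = (0.8732*z^4 - 5.5648*z^3 - 0.00970000000000026*z^2 + 3.2012*z - 1.1872)/(0.3481*z^4 - 2.2184*z^3 + 4.384*z^2 - 2.7072*z + 0.5184)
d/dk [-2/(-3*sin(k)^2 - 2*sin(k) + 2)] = -4*(3*sin(k) + 1)*cos(k)/(3*sin(k)^2 + 2*sin(k) - 2)^2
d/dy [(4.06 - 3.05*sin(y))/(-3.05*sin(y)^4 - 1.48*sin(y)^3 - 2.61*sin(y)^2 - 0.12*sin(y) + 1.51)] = (-27.9075*sin(y)^4 + 40.504*sin(y)^3 + 10.0659*sin(y)^2 + 21.1932*sin(y) - 4.1183)*cos(y)/(9.3025*sin(y)^8 + 9.028*sin(y)^7 + 18.1114*sin(y)^6 + 8.4576*sin(y)^5 - 2.0437*sin(y)^4 - 3.8432*sin(y)^3 - 7.8678*sin(y)^2 - 0.3624*sin(y) + 2.2801)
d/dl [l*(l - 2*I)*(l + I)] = 3*l^2 - 2*I*l + 2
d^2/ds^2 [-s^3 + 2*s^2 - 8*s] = 4 - 6*s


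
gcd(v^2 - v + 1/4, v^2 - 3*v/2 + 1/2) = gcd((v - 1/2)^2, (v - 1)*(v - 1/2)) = v - 1/2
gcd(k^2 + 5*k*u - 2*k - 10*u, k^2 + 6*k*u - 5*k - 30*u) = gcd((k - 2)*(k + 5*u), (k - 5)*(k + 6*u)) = 1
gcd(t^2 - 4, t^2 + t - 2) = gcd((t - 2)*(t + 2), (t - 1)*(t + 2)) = t + 2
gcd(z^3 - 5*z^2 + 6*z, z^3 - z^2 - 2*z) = z^2 - 2*z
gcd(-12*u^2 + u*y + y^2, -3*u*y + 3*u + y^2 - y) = -3*u + y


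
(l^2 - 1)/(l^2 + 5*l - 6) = (l + 1)/(l + 6)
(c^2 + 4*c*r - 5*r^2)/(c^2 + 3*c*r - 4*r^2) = (c + 5*r)/(c + 4*r)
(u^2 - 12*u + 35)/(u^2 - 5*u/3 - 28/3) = 3*(-u^2 + 12*u - 35)/(-3*u^2 + 5*u + 28)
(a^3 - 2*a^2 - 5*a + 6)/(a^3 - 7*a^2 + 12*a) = (a^2 + a - 2)/(a*(a - 4))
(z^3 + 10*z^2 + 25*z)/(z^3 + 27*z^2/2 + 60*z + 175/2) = 2*z/(2*z + 7)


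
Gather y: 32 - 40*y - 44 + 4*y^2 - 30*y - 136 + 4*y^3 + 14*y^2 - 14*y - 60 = 4*y^3 + 18*y^2 - 84*y - 208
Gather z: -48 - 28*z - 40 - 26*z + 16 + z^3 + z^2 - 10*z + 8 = z^3 + z^2 - 64*z - 64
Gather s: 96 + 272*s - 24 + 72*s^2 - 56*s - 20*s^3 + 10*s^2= -20*s^3 + 82*s^2 + 216*s + 72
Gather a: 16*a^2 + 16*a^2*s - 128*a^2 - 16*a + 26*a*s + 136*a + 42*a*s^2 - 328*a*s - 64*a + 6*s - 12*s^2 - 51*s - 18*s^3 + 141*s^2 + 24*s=a^2*(16*s - 112) + a*(42*s^2 - 302*s + 56) - 18*s^3 + 129*s^2 - 21*s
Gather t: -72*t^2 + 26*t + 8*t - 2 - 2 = -72*t^2 + 34*t - 4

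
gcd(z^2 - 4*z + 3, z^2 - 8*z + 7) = z - 1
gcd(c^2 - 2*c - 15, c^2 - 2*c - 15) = c^2 - 2*c - 15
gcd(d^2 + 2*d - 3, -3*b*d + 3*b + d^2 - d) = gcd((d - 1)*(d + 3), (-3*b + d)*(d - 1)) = d - 1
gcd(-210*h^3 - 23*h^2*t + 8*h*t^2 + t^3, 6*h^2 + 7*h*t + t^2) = 6*h + t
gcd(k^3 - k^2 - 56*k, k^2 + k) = k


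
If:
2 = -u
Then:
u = -2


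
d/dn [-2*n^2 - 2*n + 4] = -4*n - 2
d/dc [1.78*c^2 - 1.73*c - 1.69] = 3.56*c - 1.73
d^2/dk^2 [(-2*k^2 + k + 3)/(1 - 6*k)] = -224/(216*k^3 - 108*k^2 + 18*k - 1)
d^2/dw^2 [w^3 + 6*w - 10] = 6*w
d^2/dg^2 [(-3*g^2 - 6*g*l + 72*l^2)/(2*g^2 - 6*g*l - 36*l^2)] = 3*l*(-5*g^3 + 18*g^2*l - 324*g*l^2 + 432*l^3)/(g^6 - 9*g^5*l - 27*g^4*l^2 + 297*g^3*l^3 + 486*g^2*l^4 - 2916*g*l^5 - 5832*l^6)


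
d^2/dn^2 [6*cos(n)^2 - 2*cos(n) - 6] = 2*cos(n) - 12*cos(2*n)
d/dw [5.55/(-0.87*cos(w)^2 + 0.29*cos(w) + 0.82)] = (1.6095 - 9.657*cos(w))*sin(w)/(-0.87*cos(w)^2 + 0.29*cos(w) + 0.82)^2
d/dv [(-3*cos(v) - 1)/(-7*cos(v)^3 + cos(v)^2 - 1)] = (59*cos(v)/2 + 9*cos(2*v) + 21*cos(3*v)/2 + 6)*sin(v)/(7*cos(v)^3 - cos(v)^2 + 1)^2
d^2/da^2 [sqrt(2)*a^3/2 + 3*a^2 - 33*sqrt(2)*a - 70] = 3*sqrt(2)*a + 6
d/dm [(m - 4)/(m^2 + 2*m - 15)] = (m^2 + 2*m - 2*(m - 4)*(m + 1) - 15)/(m^2 + 2*m - 15)^2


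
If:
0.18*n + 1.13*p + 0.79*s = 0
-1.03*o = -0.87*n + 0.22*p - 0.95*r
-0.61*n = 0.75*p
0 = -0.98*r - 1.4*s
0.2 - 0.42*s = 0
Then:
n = 0.51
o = -0.11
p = -0.41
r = -0.68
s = 0.48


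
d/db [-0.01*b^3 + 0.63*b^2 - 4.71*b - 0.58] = -0.03*b^2 + 1.26*b - 4.71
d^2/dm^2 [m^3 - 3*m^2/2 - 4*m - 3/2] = 6*m - 3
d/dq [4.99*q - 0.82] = 4.99000000000000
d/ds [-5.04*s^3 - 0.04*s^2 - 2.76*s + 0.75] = -15.12*s^2 - 0.08*s - 2.76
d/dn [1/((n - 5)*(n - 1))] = 2*(3 - n)/(n^4 - 12*n^3 + 46*n^2 - 60*n + 25)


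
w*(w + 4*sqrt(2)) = w^2 + 4*sqrt(2)*w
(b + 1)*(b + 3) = b^2 + 4*b + 3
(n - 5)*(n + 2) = n^2 - 3*n - 10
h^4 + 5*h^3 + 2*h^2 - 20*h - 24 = (h - 2)*(h + 2)^2*(h + 3)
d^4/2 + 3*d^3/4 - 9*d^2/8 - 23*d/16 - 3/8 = (d/2 + 1/4)*(d - 3/2)*(d + 1/2)*(d + 2)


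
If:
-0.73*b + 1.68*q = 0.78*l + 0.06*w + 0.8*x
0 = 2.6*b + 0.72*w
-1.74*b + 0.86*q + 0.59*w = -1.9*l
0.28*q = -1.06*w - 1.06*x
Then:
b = 0.330723414484055*x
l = 0.340824444293126*x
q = 0.735484773403047*x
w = -1.19427899674797*x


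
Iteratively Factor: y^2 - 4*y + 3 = (y - 1)*(y - 3)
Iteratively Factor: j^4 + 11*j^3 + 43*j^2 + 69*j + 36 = (j + 3)*(j^3 + 8*j^2 + 19*j + 12) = (j + 3)*(j + 4)*(j^2 + 4*j + 3) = (j + 1)*(j + 3)*(j + 4)*(j + 3)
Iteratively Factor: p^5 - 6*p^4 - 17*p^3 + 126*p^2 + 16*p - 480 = (p + 4)*(p^4 - 10*p^3 + 23*p^2 + 34*p - 120) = (p - 4)*(p + 4)*(p^3 - 6*p^2 - p + 30) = (p - 5)*(p - 4)*(p + 4)*(p^2 - p - 6) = (p - 5)*(p - 4)*(p + 2)*(p + 4)*(p - 3)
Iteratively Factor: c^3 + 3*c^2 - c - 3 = (c + 1)*(c^2 + 2*c - 3) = (c + 1)*(c + 3)*(c - 1)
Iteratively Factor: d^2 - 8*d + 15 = (d - 5)*(d - 3)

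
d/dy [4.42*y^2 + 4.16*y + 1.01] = 8.84*y + 4.16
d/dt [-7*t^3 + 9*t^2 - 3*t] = -21*t^2 + 18*t - 3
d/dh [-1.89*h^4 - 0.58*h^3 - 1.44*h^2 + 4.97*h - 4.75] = -7.56*h^3 - 1.74*h^2 - 2.88*h + 4.97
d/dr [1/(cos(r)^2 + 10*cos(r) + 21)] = 2*(cos(r) + 5)*sin(r)/(cos(r)^2 + 10*cos(r) + 21)^2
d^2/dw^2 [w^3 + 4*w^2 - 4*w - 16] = 6*w + 8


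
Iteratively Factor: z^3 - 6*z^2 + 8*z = (z)*(z^2 - 6*z + 8) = z*(z - 4)*(z - 2)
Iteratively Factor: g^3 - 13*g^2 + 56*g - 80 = (g - 4)*(g^2 - 9*g + 20) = (g - 4)^2*(g - 5)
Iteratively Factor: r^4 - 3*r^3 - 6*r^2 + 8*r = (r - 1)*(r^3 - 2*r^2 - 8*r) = (r - 4)*(r - 1)*(r^2 + 2*r) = r*(r - 4)*(r - 1)*(r + 2)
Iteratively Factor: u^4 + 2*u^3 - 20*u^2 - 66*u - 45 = (u - 5)*(u^3 + 7*u^2 + 15*u + 9) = (u - 5)*(u + 3)*(u^2 + 4*u + 3) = (u - 5)*(u + 3)^2*(u + 1)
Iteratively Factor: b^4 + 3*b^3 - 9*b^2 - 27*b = (b)*(b^3 + 3*b^2 - 9*b - 27) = b*(b + 3)*(b^2 - 9) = b*(b + 3)^2*(b - 3)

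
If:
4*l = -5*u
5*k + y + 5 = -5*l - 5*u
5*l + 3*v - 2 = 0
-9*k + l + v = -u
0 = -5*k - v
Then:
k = 2/335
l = 28/67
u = -112/335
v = -2/67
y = -365/67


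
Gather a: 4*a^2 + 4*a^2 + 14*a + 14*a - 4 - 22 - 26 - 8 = 8*a^2 + 28*a - 60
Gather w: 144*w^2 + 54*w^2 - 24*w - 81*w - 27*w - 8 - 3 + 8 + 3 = 198*w^2 - 132*w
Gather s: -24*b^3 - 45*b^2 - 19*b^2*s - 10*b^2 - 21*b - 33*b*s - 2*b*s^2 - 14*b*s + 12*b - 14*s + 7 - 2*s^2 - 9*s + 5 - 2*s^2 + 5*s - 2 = -24*b^3 - 55*b^2 - 9*b + s^2*(-2*b - 4) + s*(-19*b^2 - 47*b - 18) + 10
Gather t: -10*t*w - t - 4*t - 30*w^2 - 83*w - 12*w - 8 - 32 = t*(-10*w - 5) - 30*w^2 - 95*w - 40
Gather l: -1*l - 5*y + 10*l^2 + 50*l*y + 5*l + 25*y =10*l^2 + l*(50*y + 4) + 20*y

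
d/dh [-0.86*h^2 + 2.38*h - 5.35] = 2.38 - 1.72*h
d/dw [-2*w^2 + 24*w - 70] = 24 - 4*w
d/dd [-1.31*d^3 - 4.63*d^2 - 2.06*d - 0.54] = -3.93*d^2 - 9.26*d - 2.06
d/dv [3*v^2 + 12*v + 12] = 6*v + 12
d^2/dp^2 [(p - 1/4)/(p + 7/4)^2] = 128*(4*p - 17)/(4*p + 7)^4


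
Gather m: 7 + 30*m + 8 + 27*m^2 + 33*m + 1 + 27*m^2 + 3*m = 54*m^2 + 66*m + 16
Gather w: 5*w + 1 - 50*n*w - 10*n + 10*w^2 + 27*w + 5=-10*n + 10*w^2 + w*(32 - 50*n) + 6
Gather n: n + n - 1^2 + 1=2*n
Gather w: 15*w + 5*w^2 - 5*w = 5*w^2 + 10*w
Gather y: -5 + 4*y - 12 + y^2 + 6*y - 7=y^2 + 10*y - 24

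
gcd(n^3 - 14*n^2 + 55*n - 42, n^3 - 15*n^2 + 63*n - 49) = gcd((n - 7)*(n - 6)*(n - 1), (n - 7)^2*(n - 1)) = n^2 - 8*n + 7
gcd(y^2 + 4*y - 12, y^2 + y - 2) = 1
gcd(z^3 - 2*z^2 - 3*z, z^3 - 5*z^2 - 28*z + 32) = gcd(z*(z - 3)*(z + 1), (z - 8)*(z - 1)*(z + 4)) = 1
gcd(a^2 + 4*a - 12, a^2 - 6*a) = 1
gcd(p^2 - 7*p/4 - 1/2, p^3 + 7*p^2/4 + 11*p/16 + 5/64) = p + 1/4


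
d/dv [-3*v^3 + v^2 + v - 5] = -9*v^2 + 2*v + 1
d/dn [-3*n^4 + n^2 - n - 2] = -12*n^3 + 2*n - 1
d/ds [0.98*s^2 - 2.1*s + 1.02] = 1.96*s - 2.1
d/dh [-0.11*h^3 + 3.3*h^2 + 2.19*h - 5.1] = -0.33*h^2 + 6.6*h + 2.19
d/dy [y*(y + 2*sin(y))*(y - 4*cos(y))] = y*(y + 2*sin(y))*(4*sin(y) + 1) + y*(y - 4*cos(y))*(2*cos(y) + 1) + (y + 2*sin(y))*(y - 4*cos(y))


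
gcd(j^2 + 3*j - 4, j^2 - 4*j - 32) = j + 4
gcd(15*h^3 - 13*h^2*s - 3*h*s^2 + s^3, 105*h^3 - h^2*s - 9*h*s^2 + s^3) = -15*h^2 - 2*h*s + s^2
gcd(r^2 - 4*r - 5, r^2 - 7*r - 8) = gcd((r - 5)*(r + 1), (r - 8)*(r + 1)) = r + 1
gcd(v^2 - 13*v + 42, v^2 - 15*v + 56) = v - 7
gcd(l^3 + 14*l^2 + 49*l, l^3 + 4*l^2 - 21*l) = l^2 + 7*l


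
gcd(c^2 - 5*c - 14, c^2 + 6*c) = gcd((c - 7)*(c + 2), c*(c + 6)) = 1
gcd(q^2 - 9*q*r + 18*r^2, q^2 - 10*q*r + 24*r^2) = q - 6*r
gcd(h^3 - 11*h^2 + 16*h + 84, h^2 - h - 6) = h + 2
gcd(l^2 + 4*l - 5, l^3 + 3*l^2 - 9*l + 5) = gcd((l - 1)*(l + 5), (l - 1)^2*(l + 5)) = l^2 + 4*l - 5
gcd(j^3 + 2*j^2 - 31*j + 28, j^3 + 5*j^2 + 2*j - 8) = j - 1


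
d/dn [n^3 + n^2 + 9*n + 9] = 3*n^2 + 2*n + 9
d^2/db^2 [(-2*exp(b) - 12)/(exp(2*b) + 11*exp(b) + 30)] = 2*(5 - exp(b))*exp(b)/(exp(3*b) + 15*exp(2*b) + 75*exp(b) + 125)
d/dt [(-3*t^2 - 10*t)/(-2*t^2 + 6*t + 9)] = 2*(-19*t^2 - 27*t - 45)/(4*t^4 - 24*t^3 + 108*t + 81)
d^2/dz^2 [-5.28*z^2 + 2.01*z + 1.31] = -10.5600000000000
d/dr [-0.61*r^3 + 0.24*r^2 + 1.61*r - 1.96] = -1.83*r^2 + 0.48*r + 1.61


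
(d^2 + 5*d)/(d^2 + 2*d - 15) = d/(d - 3)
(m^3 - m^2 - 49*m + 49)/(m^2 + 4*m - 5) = (m^2 - 49)/(m + 5)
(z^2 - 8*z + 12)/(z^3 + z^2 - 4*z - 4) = (z - 6)/(z^2 + 3*z + 2)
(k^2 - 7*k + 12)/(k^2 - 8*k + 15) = (k - 4)/(k - 5)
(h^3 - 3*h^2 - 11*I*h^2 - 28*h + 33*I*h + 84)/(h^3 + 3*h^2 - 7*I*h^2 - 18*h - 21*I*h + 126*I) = (h - 4*I)/(h + 6)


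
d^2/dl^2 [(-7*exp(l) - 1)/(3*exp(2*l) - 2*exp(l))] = (-63*exp(3*l) - 78*exp(2*l) + 18*exp(l) - 4)*exp(-l)/(27*exp(3*l) - 54*exp(2*l) + 36*exp(l) - 8)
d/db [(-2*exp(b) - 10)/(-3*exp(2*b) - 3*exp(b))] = 2*(-exp(2*b) - 10*exp(b) - 5)*exp(-b)/(3*(exp(2*b) + 2*exp(b) + 1))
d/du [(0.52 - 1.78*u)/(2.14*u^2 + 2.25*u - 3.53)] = (3.8092*u^2 - 2.2256*u + 5.1134)/(4.5796*u^4 + 9.63*u^3 - 10.0459*u^2 - 15.885*u + 12.4609)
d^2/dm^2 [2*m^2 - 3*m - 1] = 4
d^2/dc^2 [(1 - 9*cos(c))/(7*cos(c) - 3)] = 20*(-7*sin(c)^2 + 3*cos(c) - 7)/(7*cos(c) - 3)^3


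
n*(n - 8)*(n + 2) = n^3 - 6*n^2 - 16*n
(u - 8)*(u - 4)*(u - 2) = u^3 - 14*u^2 + 56*u - 64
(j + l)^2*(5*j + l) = 5*j^3 + 11*j^2*l + 7*j*l^2 + l^3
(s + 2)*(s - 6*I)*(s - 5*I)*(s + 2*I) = s^4 + 2*s^3 - 9*I*s^3 - 8*s^2 - 18*I*s^2 - 16*s - 60*I*s - 120*I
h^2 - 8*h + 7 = (h - 7)*(h - 1)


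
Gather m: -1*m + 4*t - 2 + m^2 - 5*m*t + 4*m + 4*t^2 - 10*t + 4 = m^2 + m*(3 - 5*t) + 4*t^2 - 6*t + 2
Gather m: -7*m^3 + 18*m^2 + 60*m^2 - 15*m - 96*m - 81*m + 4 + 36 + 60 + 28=-7*m^3 + 78*m^2 - 192*m + 128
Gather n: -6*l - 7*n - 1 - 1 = -6*l - 7*n - 2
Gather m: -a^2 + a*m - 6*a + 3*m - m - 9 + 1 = -a^2 - 6*a + m*(a + 2) - 8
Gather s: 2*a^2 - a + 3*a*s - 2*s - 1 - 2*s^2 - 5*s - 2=2*a^2 - a - 2*s^2 + s*(3*a - 7) - 3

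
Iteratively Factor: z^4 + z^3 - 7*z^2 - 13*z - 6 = (z + 2)*(z^3 - z^2 - 5*z - 3) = (z + 1)*(z + 2)*(z^2 - 2*z - 3) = (z + 1)^2*(z + 2)*(z - 3)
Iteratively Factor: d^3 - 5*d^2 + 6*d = (d - 2)*(d^2 - 3*d) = d*(d - 2)*(d - 3)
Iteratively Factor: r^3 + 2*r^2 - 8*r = (r)*(r^2 + 2*r - 8) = r*(r - 2)*(r + 4)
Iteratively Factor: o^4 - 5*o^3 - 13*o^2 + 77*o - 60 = (o - 5)*(o^3 - 13*o + 12) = (o - 5)*(o + 4)*(o^2 - 4*o + 3) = (o - 5)*(o - 3)*(o + 4)*(o - 1)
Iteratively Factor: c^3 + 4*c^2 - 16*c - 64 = (c + 4)*(c^2 - 16) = (c - 4)*(c + 4)*(c + 4)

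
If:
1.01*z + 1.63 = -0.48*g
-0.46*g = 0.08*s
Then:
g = -2.10416666666667*z - 3.39583333333333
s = 12.0989583333333*z + 19.5260416666667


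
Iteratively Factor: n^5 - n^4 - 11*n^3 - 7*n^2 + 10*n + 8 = (n + 2)*(n^4 - 3*n^3 - 5*n^2 + 3*n + 4) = (n + 1)*(n + 2)*(n^3 - 4*n^2 - n + 4) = (n + 1)^2*(n + 2)*(n^2 - 5*n + 4) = (n - 1)*(n + 1)^2*(n + 2)*(n - 4)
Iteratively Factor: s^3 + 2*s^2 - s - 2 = (s + 2)*(s^2 - 1) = (s - 1)*(s + 2)*(s + 1)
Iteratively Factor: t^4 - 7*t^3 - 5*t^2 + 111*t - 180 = (t - 3)*(t^3 - 4*t^2 - 17*t + 60) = (t - 5)*(t - 3)*(t^2 + t - 12) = (t - 5)*(t - 3)*(t + 4)*(t - 3)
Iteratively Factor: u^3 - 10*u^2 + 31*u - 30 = (u - 5)*(u^2 - 5*u + 6) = (u - 5)*(u - 3)*(u - 2)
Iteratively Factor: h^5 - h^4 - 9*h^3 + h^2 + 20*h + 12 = (h - 3)*(h^4 + 2*h^3 - 3*h^2 - 8*h - 4) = (h - 3)*(h + 1)*(h^3 + h^2 - 4*h - 4) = (h - 3)*(h + 1)*(h + 2)*(h^2 - h - 2) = (h - 3)*(h - 2)*(h + 1)*(h + 2)*(h + 1)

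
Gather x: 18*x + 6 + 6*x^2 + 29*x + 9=6*x^2 + 47*x + 15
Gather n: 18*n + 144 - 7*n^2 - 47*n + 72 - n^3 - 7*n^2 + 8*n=-n^3 - 14*n^2 - 21*n + 216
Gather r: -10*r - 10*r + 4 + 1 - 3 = 2 - 20*r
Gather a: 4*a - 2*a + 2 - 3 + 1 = 2*a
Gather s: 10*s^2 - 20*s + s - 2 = 10*s^2 - 19*s - 2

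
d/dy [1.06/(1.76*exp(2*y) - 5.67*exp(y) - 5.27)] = (6.0102 - 3.7312*exp(y))*exp(y)/(-1.76*exp(2*y) + 5.67*exp(y) + 5.27)^2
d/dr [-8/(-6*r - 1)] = -48/(6*r + 1)^2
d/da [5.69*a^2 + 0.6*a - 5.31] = 11.38*a + 0.6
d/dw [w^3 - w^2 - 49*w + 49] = 3*w^2 - 2*w - 49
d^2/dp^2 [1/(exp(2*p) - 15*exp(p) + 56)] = ((15 - 4*exp(p))*(exp(2*p) - 15*exp(p) + 56) + 2*(2*exp(p) - 15)^2*exp(p))*exp(p)/(exp(2*p) - 15*exp(p) + 56)^3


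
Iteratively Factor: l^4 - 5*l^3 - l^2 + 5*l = (l - 5)*(l^3 - l) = (l - 5)*(l - 1)*(l^2 + l) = l*(l - 5)*(l - 1)*(l + 1)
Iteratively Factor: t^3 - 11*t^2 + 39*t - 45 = (t - 5)*(t^2 - 6*t + 9) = (t - 5)*(t - 3)*(t - 3)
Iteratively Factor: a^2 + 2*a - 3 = (a + 3)*(a - 1)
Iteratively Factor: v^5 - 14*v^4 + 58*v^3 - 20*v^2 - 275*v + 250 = (v - 5)*(v^4 - 9*v^3 + 13*v^2 + 45*v - 50) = (v - 5)^2*(v^3 - 4*v^2 - 7*v + 10) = (v - 5)^3*(v^2 + v - 2) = (v - 5)^3*(v + 2)*(v - 1)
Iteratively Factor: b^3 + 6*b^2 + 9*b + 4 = (b + 1)*(b^2 + 5*b + 4) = (b + 1)*(b + 4)*(b + 1)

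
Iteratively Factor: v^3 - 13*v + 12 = (v + 4)*(v^2 - 4*v + 3) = (v - 1)*(v + 4)*(v - 3)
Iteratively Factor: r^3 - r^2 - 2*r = (r - 2)*(r^2 + r) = r*(r - 2)*(r + 1)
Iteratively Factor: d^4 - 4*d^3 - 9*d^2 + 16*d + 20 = (d + 2)*(d^3 - 6*d^2 + 3*d + 10) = (d - 2)*(d + 2)*(d^2 - 4*d - 5) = (d - 5)*(d - 2)*(d + 2)*(d + 1)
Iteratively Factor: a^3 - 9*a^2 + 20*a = (a)*(a^2 - 9*a + 20) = a*(a - 5)*(a - 4)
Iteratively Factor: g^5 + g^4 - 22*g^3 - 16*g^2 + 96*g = (g + 4)*(g^4 - 3*g^3 - 10*g^2 + 24*g) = (g - 4)*(g + 4)*(g^3 + g^2 - 6*g) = (g - 4)*(g + 3)*(g + 4)*(g^2 - 2*g) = (g - 4)*(g - 2)*(g + 3)*(g + 4)*(g)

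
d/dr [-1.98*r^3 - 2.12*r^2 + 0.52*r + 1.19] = -5.94*r^2 - 4.24*r + 0.52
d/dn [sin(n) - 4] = cos(n)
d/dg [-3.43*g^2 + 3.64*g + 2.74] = 3.64 - 6.86*g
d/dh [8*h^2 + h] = 16*h + 1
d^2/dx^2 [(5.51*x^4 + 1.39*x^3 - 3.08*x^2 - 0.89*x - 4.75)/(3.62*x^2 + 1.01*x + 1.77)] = (144.410488*x^6 + 120.873972*x^5 + 245.55315*x^4 + 141.823298*x^3 - 33.0098819999998*x^2 - 43.857798*x + 35.062792)/(47.437928*x^6 + 39.706332*x^5 + 80.66265*x^4 + 39.859145*x^3 + 39.440025*x^2 + 9.492687*x + 5.545233)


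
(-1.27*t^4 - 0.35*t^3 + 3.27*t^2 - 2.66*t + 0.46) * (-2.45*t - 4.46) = 3.1115*t^5 + 6.5217*t^4 - 6.4505*t^3 - 8.0672*t^2 + 10.7366*t - 2.0516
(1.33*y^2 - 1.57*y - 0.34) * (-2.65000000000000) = -3.5245*y^2 + 4.1605*y + 0.901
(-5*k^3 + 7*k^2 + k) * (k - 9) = -5*k^4 + 52*k^3 - 62*k^2 - 9*k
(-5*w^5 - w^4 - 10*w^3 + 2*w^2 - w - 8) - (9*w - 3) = -5*w^5 - w^4 - 10*w^3 + 2*w^2 - 10*w - 5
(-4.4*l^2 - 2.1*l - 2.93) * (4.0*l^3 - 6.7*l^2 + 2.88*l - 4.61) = -17.6*l^5 + 21.08*l^4 - 10.322*l^3 + 33.867*l^2 + 1.2426*l + 13.5073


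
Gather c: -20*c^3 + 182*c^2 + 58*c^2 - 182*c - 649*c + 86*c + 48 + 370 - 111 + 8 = -20*c^3 + 240*c^2 - 745*c + 315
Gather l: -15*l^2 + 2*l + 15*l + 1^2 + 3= -15*l^2 + 17*l + 4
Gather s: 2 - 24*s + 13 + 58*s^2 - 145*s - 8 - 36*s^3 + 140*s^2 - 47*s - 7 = -36*s^3 + 198*s^2 - 216*s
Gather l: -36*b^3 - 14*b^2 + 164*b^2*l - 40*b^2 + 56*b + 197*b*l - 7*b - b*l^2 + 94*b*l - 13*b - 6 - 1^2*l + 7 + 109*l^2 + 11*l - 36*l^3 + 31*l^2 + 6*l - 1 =-36*b^3 - 54*b^2 + 36*b - 36*l^3 + l^2*(140 - b) + l*(164*b^2 + 291*b + 16)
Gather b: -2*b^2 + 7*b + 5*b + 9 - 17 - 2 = -2*b^2 + 12*b - 10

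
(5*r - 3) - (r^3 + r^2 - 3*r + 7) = -r^3 - r^2 + 8*r - 10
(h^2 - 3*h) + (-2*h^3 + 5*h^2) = -2*h^3 + 6*h^2 - 3*h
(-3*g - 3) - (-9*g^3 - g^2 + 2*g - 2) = 9*g^3 + g^2 - 5*g - 1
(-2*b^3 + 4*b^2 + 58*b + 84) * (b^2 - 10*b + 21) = -2*b^5 + 24*b^4 - 24*b^3 - 412*b^2 + 378*b + 1764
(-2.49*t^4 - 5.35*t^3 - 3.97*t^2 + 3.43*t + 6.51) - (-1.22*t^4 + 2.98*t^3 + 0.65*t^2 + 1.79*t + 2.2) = -1.27*t^4 - 8.33*t^3 - 4.62*t^2 + 1.64*t + 4.31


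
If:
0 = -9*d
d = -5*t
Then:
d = 0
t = 0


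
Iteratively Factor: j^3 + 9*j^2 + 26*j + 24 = (j + 3)*(j^2 + 6*j + 8) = (j + 3)*(j + 4)*(j + 2)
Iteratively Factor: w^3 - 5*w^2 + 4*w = (w - 4)*(w^2 - w) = (w - 4)*(w - 1)*(w)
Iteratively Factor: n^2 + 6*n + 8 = (n + 4)*(n + 2)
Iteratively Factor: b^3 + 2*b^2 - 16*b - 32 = (b + 2)*(b^2 - 16) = (b + 2)*(b + 4)*(b - 4)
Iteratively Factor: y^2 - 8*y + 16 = (y - 4)*(y - 4)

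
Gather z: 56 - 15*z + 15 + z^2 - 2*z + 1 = z^2 - 17*z + 72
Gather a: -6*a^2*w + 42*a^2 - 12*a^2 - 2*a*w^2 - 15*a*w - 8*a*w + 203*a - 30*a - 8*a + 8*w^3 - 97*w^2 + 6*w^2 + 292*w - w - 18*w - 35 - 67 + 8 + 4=a^2*(30 - 6*w) + a*(-2*w^2 - 23*w + 165) + 8*w^3 - 91*w^2 + 273*w - 90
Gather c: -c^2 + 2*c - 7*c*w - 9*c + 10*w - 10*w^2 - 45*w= -c^2 + c*(-7*w - 7) - 10*w^2 - 35*w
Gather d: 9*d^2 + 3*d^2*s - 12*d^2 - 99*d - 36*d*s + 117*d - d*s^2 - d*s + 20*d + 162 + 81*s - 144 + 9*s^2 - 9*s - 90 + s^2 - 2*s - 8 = d^2*(3*s - 3) + d*(-s^2 - 37*s + 38) + 10*s^2 + 70*s - 80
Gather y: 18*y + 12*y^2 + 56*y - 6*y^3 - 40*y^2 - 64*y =-6*y^3 - 28*y^2 + 10*y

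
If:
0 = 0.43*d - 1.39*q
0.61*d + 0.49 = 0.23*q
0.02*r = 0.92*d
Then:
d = -0.91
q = -0.28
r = -41.83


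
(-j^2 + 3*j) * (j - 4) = -j^3 + 7*j^2 - 12*j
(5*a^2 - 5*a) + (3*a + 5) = 5*a^2 - 2*a + 5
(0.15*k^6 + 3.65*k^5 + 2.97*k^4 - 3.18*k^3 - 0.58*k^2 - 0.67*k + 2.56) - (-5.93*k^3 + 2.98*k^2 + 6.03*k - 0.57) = 0.15*k^6 + 3.65*k^5 + 2.97*k^4 + 2.75*k^3 - 3.56*k^2 - 6.7*k + 3.13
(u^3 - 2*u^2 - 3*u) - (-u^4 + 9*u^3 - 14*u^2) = u^4 - 8*u^3 + 12*u^2 - 3*u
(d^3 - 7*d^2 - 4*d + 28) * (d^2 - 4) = d^5 - 7*d^4 - 8*d^3 + 56*d^2 + 16*d - 112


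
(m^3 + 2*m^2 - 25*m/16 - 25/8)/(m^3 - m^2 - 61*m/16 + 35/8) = (4*m + 5)/(4*m - 7)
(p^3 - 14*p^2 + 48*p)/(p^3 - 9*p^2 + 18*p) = (p - 8)/(p - 3)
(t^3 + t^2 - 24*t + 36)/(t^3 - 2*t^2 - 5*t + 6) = (t^2 + 4*t - 12)/(t^2 + t - 2)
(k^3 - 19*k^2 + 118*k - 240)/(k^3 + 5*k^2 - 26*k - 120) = (k^2 - 14*k + 48)/(k^2 + 10*k + 24)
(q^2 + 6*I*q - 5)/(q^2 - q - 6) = (-q^2 - 6*I*q + 5)/(-q^2 + q + 6)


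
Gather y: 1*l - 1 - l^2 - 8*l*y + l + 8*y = -l^2 + 2*l + y*(8 - 8*l) - 1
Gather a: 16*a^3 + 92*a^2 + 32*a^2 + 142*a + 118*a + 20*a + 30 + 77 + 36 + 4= 16*a^3 + 124*a^2 + 280*a + 147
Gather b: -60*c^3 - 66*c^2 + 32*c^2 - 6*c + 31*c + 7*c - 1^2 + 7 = -60*c^3 - 34*c^2 + 32*c + 6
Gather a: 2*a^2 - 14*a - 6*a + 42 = 2*a^2 - 20*a + 42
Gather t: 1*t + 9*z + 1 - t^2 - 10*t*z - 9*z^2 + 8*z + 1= -t^2 + t*(1 - 10*z) - 9*z^2 + 17*z + 2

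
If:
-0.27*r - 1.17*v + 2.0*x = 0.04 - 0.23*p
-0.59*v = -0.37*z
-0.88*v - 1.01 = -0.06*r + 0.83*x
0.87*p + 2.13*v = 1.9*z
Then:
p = 0.648548607052406*z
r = -15.2633602279275*z - 19.7233429394813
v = 0.627118644067797*z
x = -1.76827231380158*z - 2.64265129682997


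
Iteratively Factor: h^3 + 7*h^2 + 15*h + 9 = (h + 3)*(h^2 + 4*h + 3) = (h + 3)^2*(h + 1)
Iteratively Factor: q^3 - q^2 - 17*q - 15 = (q + 1)*(q^2 - 2*q - 15) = (q + 1)*(q + 3)*(q - 5)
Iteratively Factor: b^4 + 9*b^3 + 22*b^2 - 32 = (b + 2)*(b^3 + 7*b^2 + 8*b - 16) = (b + 2)*(b + 4)*(b^2 + 3*b - 4) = (b - 1)*(b + 2)*(b + 4)*(b + 4)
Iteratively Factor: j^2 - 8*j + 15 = (j - 5)*(j - 3)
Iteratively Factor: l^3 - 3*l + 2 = (l - 1)*(l^2 + l - 2) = (l - 1)^2*(l + 2)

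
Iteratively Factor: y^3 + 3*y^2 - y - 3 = (y + 3)*(y^2 - 1) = (y + 1)*(y + 3)*(y - 1)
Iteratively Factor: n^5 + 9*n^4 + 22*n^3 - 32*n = (n)*(n^4 + 9*n^3 + 22*n^2 - 32) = n*(n + 2)*(n^3 + 7*n^2 + 8*n - 16) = n*(n + 2)*(n + 4)*(n^2 + 3*n - 4) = n*(n + 2)*(n + 4)^2*(n - 1)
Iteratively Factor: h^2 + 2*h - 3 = (h - 1)*(h + 3)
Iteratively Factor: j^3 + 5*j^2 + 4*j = (j + 4)*(j^2 + j) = (j + 1)*(j + 4)*(j)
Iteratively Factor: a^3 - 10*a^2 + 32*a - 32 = (a - 2)*(a^2 - 8*a + 16) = (a - 4)*(a - 2)*(a - 4)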